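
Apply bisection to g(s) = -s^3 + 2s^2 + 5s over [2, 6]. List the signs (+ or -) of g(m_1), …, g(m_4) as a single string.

-+-+

s = 4 gives g = -12, negative; keep [2, 4]
s = 3 gives g = 6, positive; keep [3, 4]
s = 3.5 gives g = -0.875, negative; keep [3, 3.5]
s = 3.25 gives g = 3.0469, positive; keep [3.25, 3.5]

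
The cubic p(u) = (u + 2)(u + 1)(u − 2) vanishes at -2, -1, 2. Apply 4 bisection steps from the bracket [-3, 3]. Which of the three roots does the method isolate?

2

midpoint 0: p = -4 < 0 → [0, 3]
midpoint 1.5: p = -4.375 < 0 → [1.5, 3]
midpoint 2.25: p = 3.453125 > 0 → [1.5, 2.25]
midpoint 1.875: p = -1.3926 < 0 → [1.875, 2.25]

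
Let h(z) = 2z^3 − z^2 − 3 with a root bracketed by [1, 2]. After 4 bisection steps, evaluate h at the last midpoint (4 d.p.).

-0.2007

h(1.5) = 1.5 > 0, so the root lies in [1, 1.5]
h(1.25) = -0.65625 < 0, so the root lies in [1.25, 1.5]
h(1.375) = 0.308594 > 0, so the root lies in [1.25, 1.375]
h(1.3125) = -0.2007 < 0, so the root lies in [1.3125, 1.375]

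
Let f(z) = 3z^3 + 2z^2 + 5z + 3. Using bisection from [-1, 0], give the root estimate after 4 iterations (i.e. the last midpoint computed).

-0.5625

f(-0.5) = 0.625 > 0, so the root lies in [-1, -0.5]
f(-0.75) = -0.890625 < 0, so the root lies in [-0.75, -0.5]
f(-0.625) = -0.076172 < 0, so the root lies in [-0.625, -0.5]
f(-0.5625) = 0.2864 > 0, so the root lies in [-0.625, -0.5625]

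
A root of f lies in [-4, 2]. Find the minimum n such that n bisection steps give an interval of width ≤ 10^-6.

23

Width after n steps is 6/2^n. Need 2^n ≥ 6/10^-6 = 6000000.
2^22 = 4194304 < 6000000 ≤ 2^23 = 8388608, so n = 23.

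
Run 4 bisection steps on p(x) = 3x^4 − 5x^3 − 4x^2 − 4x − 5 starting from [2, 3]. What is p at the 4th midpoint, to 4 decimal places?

x = 2.5 gives p = -0.9375, negative; keep [2.5, 3]
x = 2.75 gives p = 21.339844, positive; keep [2.5, 2.75]
x = 2.625 gives p = 8.940186, positive; keep [2.5, 2.625]
x = 2.5625 gives p = 3.7054, positive; keep [2.5, 2.5625]

3.7054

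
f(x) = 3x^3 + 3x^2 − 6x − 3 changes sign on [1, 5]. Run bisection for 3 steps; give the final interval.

m = 3, f(m) = 87 (+); new bracket [1, 3]
m = 2, f(m) = 21 (+); new bracket [1, 2]
m = 1.5, f(m) = 4.875 (+); new bracket [1, 1.5]

[1, 1.5]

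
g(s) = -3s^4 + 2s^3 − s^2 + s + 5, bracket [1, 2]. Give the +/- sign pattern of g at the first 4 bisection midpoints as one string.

-+-+

midpoint 1.5: g = -4.1875 < 0 → [1, 1.5]
midpoint 1.25: g = 1.269531 > 0 → [1.25, 1.5]
midpoint 1.375: g = -1.039795 < 0 → [1.25, 1.375]
midpoint 1.3125: g = 0.2092 > 0 → [1.3125, 1.375]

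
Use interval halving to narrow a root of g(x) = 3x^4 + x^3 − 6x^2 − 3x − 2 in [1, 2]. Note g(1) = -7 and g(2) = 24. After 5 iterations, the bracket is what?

x = 1.5 gives g = -1.4375, negative; keep [1.5, 2]
x = 1.75 gives g = 7.871094, positive; keep [1.5, 1.75]
x = 1.625 gives g = 2.490967, positive; keep [1.5, 1.625]
x = 1.5625 gives g = 0.3602, positive; keep [1.5, 1.5625]
x = 1.53125 gives g = -0.5785, negative; keep [1.53125, 1.5625]

[1.53125, 1.5625]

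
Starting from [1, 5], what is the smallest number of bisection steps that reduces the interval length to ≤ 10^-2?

Width after n steps is 4/2^n. Need 2^n ≥ 4/10^-2 = 400.
2^8 = 256 < 400 ≤ 2^9 = 512, so n = 9.

9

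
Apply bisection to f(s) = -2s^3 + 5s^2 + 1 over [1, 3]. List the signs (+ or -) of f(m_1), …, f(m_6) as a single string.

++--+-

m = 2, f(m) = 5 (+); new bracket [2, 3]
m = 2.5, f(m) = 1 (+); new bracket [2.5, 3]
m = 2.75, f(m) = -2.78125 (−); new bracket [2.5, 2.75]
m = 2.625, f(m) = -0.7227 (−); new bracket [2.5, 2.625]
m = 2.5625, f(m) = 0.1792 (+); new bracket [2.5625, 2.625]
m = 2.59375, f(m) = -0.2614 (−); new bracket [2.5625, 2.59375]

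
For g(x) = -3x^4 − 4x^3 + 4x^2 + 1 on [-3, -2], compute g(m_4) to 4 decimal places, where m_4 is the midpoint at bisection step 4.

m = -2.5, g(m) = -28.6875 (−); new bracket [-2.5, -2]
m = -2.25, g(m) = -10.074219 (−); new bracket [-2.25, -2]
m = -2.125, g(m) = -3.727295 (−); new bracket [-2.125, -2]
m = -2.0625, g(m) = -1.1768 (−); new bracket [-2.0625, -2]

-1.1768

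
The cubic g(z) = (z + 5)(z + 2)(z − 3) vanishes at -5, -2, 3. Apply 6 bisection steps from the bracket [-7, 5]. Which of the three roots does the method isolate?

z = -1 gives g = -16, negative; keep [-1, 5]
z = 2 gives g = -28, negative; keep [2, 5]
z = 3.5 gives g = 23.375, positive; keep [2, 3.5]
z = 2.75 gives g = -9.2031, negative; keep [2.75, 3.5]
z = 3.125 gives g = 5.2051, positive; keep [2.75, 3.125]
z = 2.9375 gives g = -2.4495, negative; keep [2.9375, 3.125]

3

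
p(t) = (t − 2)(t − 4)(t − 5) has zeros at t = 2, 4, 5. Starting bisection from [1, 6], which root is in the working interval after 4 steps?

2

midpoint 3.5: p = 1.125 > 0 → [1, 3.5]
midpoint 2.25: p = 1.203125 > 0 → [1, 2.25]
midpoint 1.625: p = -3.005859 < 0 → [1.625, 2.25]
midpoint 1.9375: p = -0.3948 < 0 → [1.9375, 2.25]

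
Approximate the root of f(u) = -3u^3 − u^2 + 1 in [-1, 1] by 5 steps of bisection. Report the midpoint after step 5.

0.5625

m = 0, f(m) = 1 (+); new bracket [0, 1]
m = 0.5, f(m) = 0.375 (+); new bracket [0.5, 1]
m = 0.75, f(m) = -0.828125 (−); new bracket [0.5, 0.75]
m = 0.625, f(m) = -0.123 (−); new bracket [0.5, 0.625]
m = 0.5625, f(m) = 0.1497 (+); new bracket [0.5625, 0.625]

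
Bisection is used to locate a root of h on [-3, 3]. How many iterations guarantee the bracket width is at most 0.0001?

16

Width after n steps is 6/2^n. Need 2^n ≥ 6/0.0001 = 60000.
2^15 = 32768 < 60000 ≤ 2^16 = 65536, so n = 16.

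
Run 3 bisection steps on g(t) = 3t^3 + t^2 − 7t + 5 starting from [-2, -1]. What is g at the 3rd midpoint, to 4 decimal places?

1.8652

m = -1.5, g(m) = 7.625 (+); new bracket [-2, -1.5]
m = -1.75, g(m) = 4.234375 (+); new bracket [-2, -1.75]
m = -1.875, g(m) = 1.865234 (+); new bracket [-2, -1.875]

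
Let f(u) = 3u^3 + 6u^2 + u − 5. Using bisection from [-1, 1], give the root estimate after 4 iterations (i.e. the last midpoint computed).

0.625

u = 0 gives f = -5, negative; keep [0, 1]
u = 0.5 gives f = -2.625, negative; keep [0.5, 1]
u = 0.75 gives f = 0.390625, positive; keep [0.5, 0.75]
u = 0.625 gives f = -1.2988, negative; keep [0.625, 0.75]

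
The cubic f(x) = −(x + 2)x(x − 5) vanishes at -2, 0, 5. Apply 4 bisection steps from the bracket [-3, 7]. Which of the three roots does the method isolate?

5

x = 2 gives f = 24, positive; keep [2, 7]
x = 4.5 gives f = 14.625, positive; keep [4.5, 7]
x = 5.75 gives f = -33.421875, negative; keep [4.5, 5.75]
x = 5.125 gives f = -4.5645, negative; keep [4.5, 5.125]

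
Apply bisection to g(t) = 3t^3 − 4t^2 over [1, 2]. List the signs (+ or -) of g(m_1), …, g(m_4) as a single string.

midpoint 1.5: g = 1.125 > 0 → [1, 1.5]
midpoint 1.25: g = -0.390625 < 0 → [1.25, 1.5]
midpoint 1.375: g = 0.236328 > 0 → [1.25, 1.375]
midpoint 1.3125: g = -0.1077 < 0 → [1.3125, 1.375]

+-+-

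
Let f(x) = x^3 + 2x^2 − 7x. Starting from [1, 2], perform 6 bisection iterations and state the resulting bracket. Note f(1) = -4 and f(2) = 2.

[1.828125, 1.84375]

f(1.5) = -2.625 < 0, so the root lies in [1.5, 2]
f(1.75) = -0.765625 < 0, so the root lies in [1.75, 2]
f(1.875) = 0.498047 > 0, so the root lies in [1.75, 1.875]
f(1.8125) = -0.1628 < 0, so the root lies in [1.8125, 1.875]
f(1.84375) = 0.1602 > 0, so the root lies in [1.8125, 1.84375]
f(1.828125) = -0.0031 < 0, so the root lies in [1.828125, 1.84375]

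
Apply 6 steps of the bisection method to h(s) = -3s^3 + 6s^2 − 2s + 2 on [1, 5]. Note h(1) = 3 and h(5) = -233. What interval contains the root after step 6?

s = 3 gives h = -31, negative; keep [1, 3]
s = 2 gives h = -2, negative; keep [1, 2]
s = 1.5 gives h = 2.375, positive; keep [1.5, 2]
s = 1.75 gives h = 0.7969, positive; keep [1.75, 2]
s = 1.875 gives h = -0.4316, negative; keep [1.75, 1.875]
s = 1.8125 gives h = 0.2229, positive; keep [1.8125, 1.875]

[1.8125, 1.875]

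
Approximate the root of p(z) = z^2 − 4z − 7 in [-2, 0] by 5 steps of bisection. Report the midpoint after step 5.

midpoint -1: p = -2 < 0 → [-2, -1]
midpoint -1.5: p = 1.25 > 0 → [-1.5, -1]
midpoint -1.25: p = -0.4375 < 0 → [-1.5, -1.25]
midpoint -1.375: p = 0.3906 > 0 → [-1.375, -1.25]
midpoint -1.3125: p = -0.0273 < 0 → [-1.375, -1.3125]

-1.3125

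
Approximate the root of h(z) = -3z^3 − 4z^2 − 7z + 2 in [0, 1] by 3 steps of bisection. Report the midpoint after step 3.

0.125

z = 0.5 gives h = -2.875, negative; keep [0, 0.5]
z = 0.25 gives h = -0.046875, negative; keep [0, 0.25]
z = 0.125 gives h = 1.056641, positive; keep [0.125, 0.25]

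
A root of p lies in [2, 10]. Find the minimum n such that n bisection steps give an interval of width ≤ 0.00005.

18

Width after n steps is 8/2^n. Need 2^n ≥ 8/0.00005 = 160000.
2^17 = 131072 < 160000 ≤ 2^18 = 262144, so n = 18.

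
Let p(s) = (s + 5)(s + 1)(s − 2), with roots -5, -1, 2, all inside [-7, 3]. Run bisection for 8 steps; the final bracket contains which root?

s = -2 gives p = 12, positive; keep [-7, -2]
s = -4.5 gives p = 11.375, positive; keep [-7, -4.5]
s = -5.75 gives p = -27.609375, negative; keep [-5.75, -4.5]
s = -5.125 gives p = -3.6738, negative; keep [-5.125, -4.5]
s = -4.8125 gives p = 4.8699, positive; keep [-5.125, -4.8125]
s = -4.96875 gives p = 0.8643, positive; keep [-5.125, -4.96875]
s = -5.046875 gives p = -1.3368, negative; keep [-5.046875, -4.96875]
s = -5.0078125 gives p = -0.2194, negative; keep [-5.0078125, -4.96875]

-5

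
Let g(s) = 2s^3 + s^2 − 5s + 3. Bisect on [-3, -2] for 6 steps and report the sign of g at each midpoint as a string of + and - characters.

---+--

g(-2.5) = -9.5 < 0, so the root lies in [-2.5, -2]
g(-2.25) = -3.46875 < 0, so the root lies in [-2.25, -2]
g(-2.125) = -1.050781 < 0, so the root lies in [-2.125, -2]
g(-2.0625) = 0.019 > 0, so the root lies in [-2.125, -2.0625]
g(-2.09375) = -0.5046 < 0, so the root lies in [-2.09375, -2.0625]
g(-2.078125) = -0.24 < 0, so the root lies in [-2.078125, -2.0625]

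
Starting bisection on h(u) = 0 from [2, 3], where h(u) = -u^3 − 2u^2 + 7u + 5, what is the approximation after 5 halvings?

m = 2.5, h(m) = -5.625 (−); new bracket [2, 2.5]
m = 2.25, h(m) = -0.765625 (−); new bracket [2, 2.25]
m = 2.125, h(m) = 1.248047 (+); new bracket [2.125, 2.25]
m = 2.1875, h(m) = 0.2747 (+); new bracket [2.1875, 2.25]
m = 2.21875, h(m) = -0.237 (−); new bracket [2.1875, 2.21875]

2.21875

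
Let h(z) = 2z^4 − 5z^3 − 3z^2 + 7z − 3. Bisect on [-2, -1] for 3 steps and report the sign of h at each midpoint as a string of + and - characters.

+-+

z = -1.5 gives h = 6.75, positive; keep [-1.5, -1]
z = -1.25 gives h = -1.789062, negative; keep [-1.5, -1.25]
z = -1.375 gives h = 1.850098, positive; keep [-1.375, -1.25]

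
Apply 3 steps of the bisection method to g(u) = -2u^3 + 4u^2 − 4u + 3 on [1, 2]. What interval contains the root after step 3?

m = 1.5, g(m) = -0.75 (−); new bracket [1, 1.5]
m = 1.25, g(m) = 0.34375 (+); new bracket [1.25, 1.5]
m = 1.375, g(m) = -0.136719 (−); new bracket [1.25, 1.375]

[1.25, 1.375]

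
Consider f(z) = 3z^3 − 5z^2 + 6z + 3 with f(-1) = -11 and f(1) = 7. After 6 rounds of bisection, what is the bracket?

[-0.375, -0.34375]

midpoint 0: f = 3 > 0 → [-1, 0]
midpoint -0.5: f = -1.625 < 0 → [-0.5, 0]
midpoint -0.25: f = 1.140625 > 0 → [-0.5, -0.25]
midpoint -0.375: f = -0.1113 < 0 → [-0.375, -0.25]
midpoint -0.3125: f = 0.5452 > 0 → [-0.375, -0.3125]
midpoint -0.34375: f = 0.2248 > 0 → [-0.375, -0.34375]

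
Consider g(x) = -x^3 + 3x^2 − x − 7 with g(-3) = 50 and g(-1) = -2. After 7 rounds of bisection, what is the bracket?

[-1.1875, -1.171875]

m = -2, g(m) = 15 (+); new bracket [-2, -1]
m = -1.5, g(m) = 4.625 (+); new bracket [-1.5, -1]
m = -1.25, g(m) = 0.890625 (+); new bracket [-1.25, -1]
m = -1.125, g(m) = -0.6543 (−); new bracket [-1.25, -1.125]
m = -1.1875, g(m) = 0.0925 (+); new bracket [-1.1875, -1.125]
m = -1.15625, g(m) = -0.2872 (−); new bracket [-1.1875, -1.15625]
m = -1.171875, g(m) = -0.0989 (−); new bracket [-1.1875, -1.171875]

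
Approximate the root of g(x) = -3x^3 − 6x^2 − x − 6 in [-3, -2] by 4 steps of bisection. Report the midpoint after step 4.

x = -2.5 gives g = 5.875, positive; keep [-2.5, -2]
x = -2.25 gives g = 0.046875, positive; keep [-2.25, -2]
x = -2.125 gives g = -2.181641, negative; keep [-2.25, -2.125]
x = -2.1875 gives g = -1.1208, negative; keep [-2.25, -2.1875]

-2.1875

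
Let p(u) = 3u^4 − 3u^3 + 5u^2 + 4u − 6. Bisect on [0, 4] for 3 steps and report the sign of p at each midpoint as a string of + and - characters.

midpoint 2: p = 46 > 0 → [0, 2]
midpoint 1: p = 3 > 0 → [0, 1]
midpoint 0.5: p = -2.9375 < 0 → [0.5, 1]

++-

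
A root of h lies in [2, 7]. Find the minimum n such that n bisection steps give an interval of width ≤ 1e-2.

Width after n steps is 5/2^n. Need 2^n ≥ 5/1e-2 = 500.
2^8 = 256 < 500 ≤ 2^9 = 512, so n = 9.

9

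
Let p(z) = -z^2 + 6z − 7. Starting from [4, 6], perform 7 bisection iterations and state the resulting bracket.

[4.40625, 4.421875]

p(5) = -2 < 0, so the root lies in [4, 5]
p(4.5) = -0.25 < 0, so the root lies in [4, 4.5]
p(4.25) = 0.4375 > 0, so the root lies in [4.25, 4.5]
p(4.375) = 0.1094 > 0, so the root lies in [4.375, 4.5]
p(4.4375) = -0.0664 < 0, so the root lies in [4.375, 4.4375]
p(4.40625) = 0.0225 > 0, so the root lies in [4.40625, 4.4375]
p(4.421875) = -0.0217 < 0, so the root lies in [4.40625, 4.421875]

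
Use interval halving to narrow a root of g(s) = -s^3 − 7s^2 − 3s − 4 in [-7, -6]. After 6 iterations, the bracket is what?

[-6.640625, -6.625]

m = -6.5, g(m) = -5.625 (−); new bracket [-7, -6.5]
m = -6.75, g(m) = 4.859375 (+); new bracket [-6.75, -6.5]
m = -6.625, g(m) = -0.583984 (−); new bracket [-6.75, -6.625]
m = -6.6875, g(m) = 2.0867 (+); new bracket [-6.6875, -6.625]
m = -6.65625, g(m) = 0.7387 (+); new bracket [-6.65625, -6.625]
m = -6.640625, g(m) = 0.0742 (+); new bracket [-6.640625, -6.625]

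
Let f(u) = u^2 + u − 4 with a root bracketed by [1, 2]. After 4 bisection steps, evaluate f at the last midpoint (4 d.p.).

f(1.5) = -0.25 < 0, so the root lies in [1.5, 2]
f(1.75) = 0.8125 > 0, so the root lies in [1.5, 1.75]
f(1.625) = 0.265625 > 0, so the root lies in [1.5, 1.625]
f(1.5625) = 0.0039 > 0, so the root lies in [1.5, 1.5625]

0.0039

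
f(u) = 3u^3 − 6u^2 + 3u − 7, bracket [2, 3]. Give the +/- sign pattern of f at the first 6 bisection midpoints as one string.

+++-++

m = 2.5, f(m) = 9.875 (+); new bracket [2, 2.5]
m = 2.25, f(m) = 3.546875 (+); new bracket [2, 2.25]
m = 2.125, f(m) = 1.068359 (+); new bracket [2, 2.125]
m = 2.0625, f(m) = -0.0149 (−); new bracket [2.0625, 2.125]
m = 2.09375, f(m) = 0.5142 (+); new bracket [2.0625, 2.09375]
m = 2.078125, f(m) = 0.2465 (+); new bracket [2.0625, 2.078125]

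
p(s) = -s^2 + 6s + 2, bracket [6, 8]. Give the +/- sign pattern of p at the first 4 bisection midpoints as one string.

s = 7 gives p = -5, negative; keep [6, 7]
s = 6.5 gives p = -1.25, negative; keep [6, 6.5]
s = 6.25 gives p = 0.4375, positive; keep [6.25, 6.5]
s = 6.375 gives p = -0.3906, negative; keep [6.25, 6.375]

--+-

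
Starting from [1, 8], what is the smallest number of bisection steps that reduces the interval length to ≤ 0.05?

Width after n steps is 7/2^n. Need 2^n ≥ 7/0.05 = 140.
2^7 = 128 < 140 ≤ 2^8 = 256, so n = 8.

8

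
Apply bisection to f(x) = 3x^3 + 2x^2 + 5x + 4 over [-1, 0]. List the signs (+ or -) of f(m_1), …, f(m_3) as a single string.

f(-0.5) = 1.625 > 0, so the root lies in [-1, -0.5]
f(-0.75) = 0.109375 > 0, so the root lies in [-1, -0.75]
f(-0.875) = -0.853516 < 0, so the root lies in [-0.875, -0.75]

++-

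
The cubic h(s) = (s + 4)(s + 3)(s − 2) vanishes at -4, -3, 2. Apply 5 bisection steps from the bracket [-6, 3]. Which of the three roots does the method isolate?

2

s = -1.5 gives h = -13.125, negative; keep [-1.5, 3]
s = 0.75 gives h = -22.265625, negative; keep [0.75, 3]
s = 1.875 gives h = -3.580078, negative; keep [1.875, 3]
s = 2.4375 gives h = 15.3142, positive; keep [1.875, 2.4375]
s = 2.15625 gives h = 4.9599, positive; keep [1.875, 2.15625]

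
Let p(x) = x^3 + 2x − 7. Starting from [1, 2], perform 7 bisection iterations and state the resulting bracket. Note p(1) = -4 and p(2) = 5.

p(1.5) = -0.625 < 0, so the root lies in [1.5, 2]
p(1.75) = 1.859375 > 0, so the root lies in [1.5, 1.75]
p(1.625) = 0.541016 > 0, so the root lies in [1.5, 1.625]
p(1.5625) = -0.0603 < 0, so the root lies in [1.5625, 1.625]
p(1.59375) = 0.2357 > 0, so the root lies in [1.5625, 1.59375]
p(1.578125) = 0.0865 > 0, so the root lies in [1.5625, 1.578125]
p(1.5703125) = 0.0128 > 0, so the root lies in [1.5625, 1.5703125]

[1.5625, 1.5703125]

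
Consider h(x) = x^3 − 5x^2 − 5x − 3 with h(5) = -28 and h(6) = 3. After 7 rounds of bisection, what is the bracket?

[5.921875, 5.9296875]

h(5.5) = -15.375 < 0, so the root lies in [5.5, 6]
h(5.75) = -6.953125 < 0, so the root lies in [5.75, 6]
h(5.875) = -2.173828 < 0, so the root lies in [5.875, 6]
h(5.9375) = 0.363 > 0, so the root lies in [5.875, 5.9375]
h(5.90625) = -0.9178 < 0, so the root lies in [5.90625, 5.9375]
h(5.921875) = -0.2805 < 0, so the root lies in [5.921875, 5.9375]
h(5.9296875) = 0.0405 > 0, so the root lies in [5.921875, 5.9296875]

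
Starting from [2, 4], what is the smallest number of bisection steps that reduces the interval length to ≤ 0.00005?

Width after n steps is 2/2^n. Need 2^n ≥ 2/0.00005 = 40000.
2^15 = 32768 < 40000 ≤ 2^16 = 65536, so n = 16.

16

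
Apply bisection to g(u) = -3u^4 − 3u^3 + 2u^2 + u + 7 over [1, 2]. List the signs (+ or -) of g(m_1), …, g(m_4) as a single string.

g(1.5) = -12.3125 < 0, so the root lies in [1, 1.5]
g(1.25) = -1.808594 < 0, so the root lies in [1, 1.25]
g(1.125) = 1.579346 > 0, so the root lies in [1.125, 1.25]
g(1.1875) = 0.0185 > 0, so the root lies in [1.1875, 1.25]

--++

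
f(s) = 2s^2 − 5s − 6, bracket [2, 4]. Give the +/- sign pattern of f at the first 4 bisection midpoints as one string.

-+--

f(3) = -3 < 0, so the root lies in [3, 4]
f(3.5) = 1 > 0, so the root lies in [3, 3.5]
f(3.25) = -1.125 < 0, so the root lies in [3.25, 3.5]
f(3.375) = -0.0938 < 0, so the root lies in [3.375, 3.5]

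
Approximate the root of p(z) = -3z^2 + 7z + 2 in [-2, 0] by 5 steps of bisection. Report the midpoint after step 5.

-0.3125

midpoint -1: p = -8 < 0 → [-1, 0]
midpoint -0.5: p = -2.25 < 0 → [-0.5, 0]
midpoint -0.25: p = 0.0625 > 0 → [-0.5, -0.25]
midpoint -0.375: p = -1.0469 < 0 → [-0.375, -0.25]
midpoint -0.3125: p = -0.4805 < 0 → [-0.3125, -0.25]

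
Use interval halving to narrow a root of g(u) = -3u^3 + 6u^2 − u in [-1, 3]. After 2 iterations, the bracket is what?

u = 1 gives g = 2, positive; keep [1, 3]
u = 2 gives g = -2, negative; keep [1, 2]

[1, 2]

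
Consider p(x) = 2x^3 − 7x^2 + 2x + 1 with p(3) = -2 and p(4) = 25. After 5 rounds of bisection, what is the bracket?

p(3.5) = 8 > 0, so the root lies in [3, 3.5]
p(3.25) = 2.21875 > 0, so the root lies in [3, 3.25]
p(3.125) = -0.074219 < 0, so the root lies in [3.125, 3.25]
p(3.1875) = 1.0249 > 0, so the root lies in [3.125, 3.1875]
p(3.15625) = 0.4637 > 0, so the root lies in [3.125, 3.15625]

[3.125, 3.15625]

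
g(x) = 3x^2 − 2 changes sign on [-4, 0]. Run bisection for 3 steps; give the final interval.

midpoint -2: g = 10 > 0 → [-2, 0]
midpoint -1: g = 1 > 0 → [-1, 0]
midpoint -0.5: g = -1.25 < 0 → [-1, -0.5]

[-1, -0.5]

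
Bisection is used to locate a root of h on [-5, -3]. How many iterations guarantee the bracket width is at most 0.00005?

Width after n steps is 2/2^n. Need 2^n ≥ 2/0.00005 = 40000.
2^15 = 32768 < 40000 ≤ 2^16 = 65536, so n = 16.

16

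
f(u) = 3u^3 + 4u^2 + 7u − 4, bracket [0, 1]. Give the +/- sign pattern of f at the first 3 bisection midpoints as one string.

u = 0.5 gives f = 0.875, positive; keep [0, 0.5]
u = 0.25 gives f = -1.953125, negative; keep [0.25, 0.5]
u = 0.375 gives f = -0.654297, negative; keep [0.375, 0.5]

+--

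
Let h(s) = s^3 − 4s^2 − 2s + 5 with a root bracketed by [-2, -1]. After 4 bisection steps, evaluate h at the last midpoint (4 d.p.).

h(-1.5) = -4.375 < 0, so the root lies in [-1.5, -1]
h(-1.25) = -0.703125 < 0, so the root lies in [-1.25, -1]
h(-1.125) = 0.763672 > 0, so the root lies in [-1.25, -1.125]
h(-1.1875) = 0.0598 > 0, so the root lies in [-1.25, -1.1875]

0.0598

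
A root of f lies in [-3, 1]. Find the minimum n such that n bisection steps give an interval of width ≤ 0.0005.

Width after n steps is 4/2^n. Need 2^n ≥ 4/0.0005 = 8000.
2^12 = 4096 < 8000 ≤ 2^13 = 8192, so n = 13.

13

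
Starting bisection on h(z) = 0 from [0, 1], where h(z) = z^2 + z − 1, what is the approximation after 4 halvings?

0.5625

h(0.5) = -0.25 < 0, so the root lies in [0.5, 1]
h(0.75) = 0.3125 > 0, so the root lies in [0.5, 0.75]
h(0.625) = 0.015625 > 0, so the root lies in [0.5, 0.625]
h(0.5625) = -0.1211 < 0, so the root lies in [0.5625, 0.625]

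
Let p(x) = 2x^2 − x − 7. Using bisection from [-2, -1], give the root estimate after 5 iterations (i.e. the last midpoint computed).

-1.65625

x = -1.5 gives p = -1, negative; keep [-2, -1.5]
x = -1.75 gives p = 0.875, positive; keep [-1.75, -1.5]
x = -1.625 gives p = -0.09375, negative; keep [-1.75, -1.625]
x = -1.6875 gives p = 0.3828, positive; keep [-1.6875, -1.625]
x = -1.65625 gives p = 0.1426, positive; keep [-1.65625, -1.625]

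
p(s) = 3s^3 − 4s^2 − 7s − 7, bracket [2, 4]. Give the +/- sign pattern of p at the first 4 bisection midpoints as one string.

s = 3 gives p = 17, positive; keep [2, 3]
s = 2.5 gives p = -2.625, negative; keep [2.5, 3]
s = 2.75 gives p = 5.890625, positive; keep [2.5, 2.75]
s = 2.625 gives p = 1.3262, positive; keep [2.5, 2.625]

+-++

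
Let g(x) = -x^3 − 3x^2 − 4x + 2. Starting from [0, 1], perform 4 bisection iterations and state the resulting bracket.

midpoint 0.5: g = -0.875 < 0 → [0, 0.5]
midpoint 0.25: g = 0.796875 > 0 → [0.25, 0.5]
midpoint 0.375: g = 0.025391 > 0 → [0.375, 0.5]
midpoint 0.4375: g = -0.408 < 0 → [0.375, 0.4375]

[0.375, 0.4375]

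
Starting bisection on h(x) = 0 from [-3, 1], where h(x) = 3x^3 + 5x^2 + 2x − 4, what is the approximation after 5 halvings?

m = -1, h(m) = -4 (−); new bracket [-1, 1]
m = 0, h(m) = -4 (−); new bracket [0, 1]
m = 0.5, h(m) = -1.375 (−); new bracket [0.5, 1]
m = 0.75, h(m) = 1.5781 (+); new bracket [0.5, 0.75]
m = 0.625, h(m) = -0.0645 (−); new bracket [0.625, 0.75]

0.625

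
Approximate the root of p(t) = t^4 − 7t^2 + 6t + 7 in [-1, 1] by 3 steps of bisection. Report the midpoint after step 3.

midpoint 0: p = 7 > 0 → [-1, 0]
midpoint -0.5: p = 2.3125 > 0 → [-1, -0.5]
midpoint -0.75: p = -1.121094 < 0 → [-0.75, -0.5]

-0.75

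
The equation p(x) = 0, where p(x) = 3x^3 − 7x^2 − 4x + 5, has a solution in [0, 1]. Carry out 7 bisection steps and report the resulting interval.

[0.671875, 0.6796875]

m = 0.5, p(m) = 1.625 (+); new bracket [0.5, 1]
m = 0.75, p(m) = -0.671875 (−); new bracket [0.5, 0.75]
m = 0.625, p(m) = 0.498047 (+); new bracket [0.625, 0.75]
m = 0.6875, p(m) = -0.0837 (−); new bracket [0.625, 0.6875]
m = 0.65625, p(m) = 0.2082 (+); new bracket [0.65625, 0.6875]
m = 0.671875, p(m) = 0.0625 (+); new bracket [0.671875, 0.6875]
m = 0.6796875, p(m) = -0.0106 (−); new bracket [0.671875, 0.6796875]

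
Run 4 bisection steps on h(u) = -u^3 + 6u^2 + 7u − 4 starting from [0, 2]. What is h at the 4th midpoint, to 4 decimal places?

h(1) = 8 > 0, so the root lies in [0, 1]
h(0.5) = 0.875 > 0, so the root lies in [0, 0.5]
h(0.25) = -1.890625 < 0, so the root lies in [0.25, 0.5]
h(0.375) = -0.584 < 0, so the root lies in [0.375, 0.5]

-0.5840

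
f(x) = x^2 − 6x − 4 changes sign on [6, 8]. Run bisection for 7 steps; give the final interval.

[6.59375, 6.609375]

x = 7 gives f = 3, positive; keep [6, 7]
x = 6.5 gives f = -0.75, negative; keep [6.5, 7]
x = 6.75 gives f = 1.0625, positive; keep [6.5, 6.75]
x = 6.625 gives f = 0.1406, positive; keep [6.5, 6.625]
x = 6.5625 gives f = -0.3086, negative; keep [6.5625, 6.625]
x = 6.59375 gives f = -0.085, negative; keep [6.59375, 6.625]
x = 6.609375 gives f = 0.0276, positive; keep [6.59375, 6.609375]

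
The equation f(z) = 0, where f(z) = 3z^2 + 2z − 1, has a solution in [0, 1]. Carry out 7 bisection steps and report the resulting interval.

[0.328125, 0.3359375]

f(0.5) = 0.75 > 0, so the root lies in [0, 0.5]
f(0.25) = -0.3125 < 0, so the root lies in [0.25, 0.5]
f(0.375) = 0.171875 > 0, so the root lies in [0.25, 0.375]
f(0.3125) = -0.082 < 0, so the root lies in [0.3125, 0.375]
f(0.34375) = 0.042 > 0, so the root lies in [0.3125, 0.34375]
f(0.328125) = -0.0208 < 0, so the root lies in [0.328125, 0.34375]
f(0.3359375) = 0.0104 > 0, so the root lies in [0.328125, 0.3359375]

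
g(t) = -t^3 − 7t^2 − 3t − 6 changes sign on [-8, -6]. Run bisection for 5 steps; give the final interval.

t = -7 gives g = 15, positive; keep [-7, -6]
t = -6.5 gives g = -7.625, negative; keep [-7, -6.5]
t = -6.75 gives g = 2.859375, positive; keep [-6.75, -6.5]
t = -6.625 gives g = -2.584, negative; keep [-6.75, -6.625]
t = -6.6875 gives g = 0.0867, positive; keep [-6.6875, -6.625]

[-6.6875, -6.625]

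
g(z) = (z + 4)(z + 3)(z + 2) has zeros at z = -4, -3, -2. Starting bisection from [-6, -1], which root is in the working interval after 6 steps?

-4

g(-3.5) = 0.375 > 0, so the root lies in [-6, -3.5]
g(-4.75) = -3.609375 < 0, so the root lies in [-4.75, -3.5]
g(-4.125) = -0.298828 < 0, so the root lies in [-4.125, -3.5]
g(-3.8125) = 0.2761 > 0, so the root lies in [-4.125, -3.8125]
g(-3.96875) = 0.0596 > 0, so the root lies in [-4.125, -3.96875]
g(-4.046875) = -0.1004 < 0, so the root lies in [-4.046875, -3.96875]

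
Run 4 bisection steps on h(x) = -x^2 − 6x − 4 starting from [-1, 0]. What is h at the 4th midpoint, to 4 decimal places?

m = -0.5, h(m) = -1.25 (−); new bracket [-1, -0.5]
m = -0.75, h(m) = -0.0625 (−); new bracket [-1, -0.75]
m = -0.875, h(m) = 0.484375 (+); new bracket [-0.875, -0.75]
m = -0.8125, h(m) = 0.2148 (+); new bracket [-0.8125, -0.75]

0.2148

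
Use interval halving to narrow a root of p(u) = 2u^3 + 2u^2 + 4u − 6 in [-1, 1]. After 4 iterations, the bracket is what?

midpoint 0: p = -6 < 0 → [0, 1]
midpoint 0.5: p = -3.25 < 0 → [0.5, 1]
midpoint 0.75: p = -1.03125 < 0 → [0.75, 1]
midpoint 0.875: p = 0.3711 > 0 → [0.75, 0.875]

[0.75, 0.875]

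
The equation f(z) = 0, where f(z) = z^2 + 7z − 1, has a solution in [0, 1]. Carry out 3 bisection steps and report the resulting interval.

m = 0.5, f(m) = 2.75 (+); new bracket [0, 0.5]
m = 0.25, f(m) = 0.8125 (+); new bracket [0, 0.25]
m = 0.125, f(m) = -0.109375 (−); new bracket [0.125, 0.25]

[0.125, 0.25]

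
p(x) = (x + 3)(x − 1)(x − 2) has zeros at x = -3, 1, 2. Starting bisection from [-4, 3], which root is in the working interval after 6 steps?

p(-0.5) = 9.375 > 0, so the root lies in [-4, -0.5]
p(-2.25) = 10.359375 > 0, so the root lies in [-4, -2.25]
p(-3.125) = -2.642578 < 0, so the root lies in [-3.125, -2.25]
p(-2.6875) = 5.4016 > 0, so the root lies in [-3.125, -2.6875]
p(-2.90625) = 1.7967 > 0, so the root lies in [-3.125, -2.90625]
p(-3.015625) = -0.3147 < 0, so the root lies in [-3.015625, -2.90625]

-3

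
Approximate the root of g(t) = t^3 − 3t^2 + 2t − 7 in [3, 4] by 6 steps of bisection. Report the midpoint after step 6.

t = 3.5 gives g = 6.125, positive; keep [3, 3.5]
t = 3.25 gives g = 2.140625, positive; keep [3, 3.25]
t = 3.125 gives g = 0.470703, positive; keep [3, 3.125]
t = 3.0625 gives g = -0.2888, negative; keep [3.0625, 3.125]
t = 3.09375 gives g = 0.0848, positive; keep [3.0625, 3.09375]
t = 3.078125 gives g = -0.1035, negative; keep [3.078125, 3.09375]

3.078125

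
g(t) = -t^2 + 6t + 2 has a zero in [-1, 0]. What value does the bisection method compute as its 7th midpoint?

t = -0.5 gives g = -1.25, negative; keep [-0.5, 0]
t = -0.25 gives g = 0.4375, positive; keep [-0.5, -0.25]
t = -0.375 gives g = -0.390625, negative; keep [-0.375, -0.25]
t = -0.3125 gives g = 0.0273, positive; keep [-0.375, -0.3125]
t = -0.34375 gives g = -0.1807, negative; keep [-0.34375, -0.3125]
t = -0.328125 gives g = -0.0764, negative; keep [-0.328125, -0.3125]
t = -0.3203125 gives g = -0.0245, negative; keep [-0.3203125, -0.3125]

-0.3203125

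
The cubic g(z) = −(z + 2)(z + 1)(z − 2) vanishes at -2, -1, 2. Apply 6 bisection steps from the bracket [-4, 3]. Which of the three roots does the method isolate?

z = -0.5 gives g = 1.875, positive; keep [-0.5, 3]
z = 1.25 gives g = 5.484375, positive; keep [1.25, 3]
z = 2.125 gives g = -1.611328, negative; keep [1.25, 2.125]
z = 1.6875 gives g = 3.0969, positive; keep [1.6875, 2.125]
z = 1.90625 gives g = 1.0643, positive; keep [1.90625, 2.125]
z = 2.015625 gives g = -0.1892, negative; keep [1.90625, 2.015625]

2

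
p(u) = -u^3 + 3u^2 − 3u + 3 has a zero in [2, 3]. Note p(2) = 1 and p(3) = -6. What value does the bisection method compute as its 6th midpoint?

2.265625

m = 2.5, p(m) = -1.375 (−); new bracket [2, 2.5]
m = 2.25, p(m) = 0.046875 (+); new bracket [2.25, 2.5]
m = 2.375, p(m) = -0.599609 (−); new bracket [2.25, 2.375]
m = 2.3125, p(m) = -0.261 (−); new bracket [2.25, 2.3125]
m = 2.28125, p(m) = -0.1033 (−); new bracket [2.25, 2.28125]
m = 2.265625, p(m) = -0.0273 (−); new bracket [2.25, 2.265625]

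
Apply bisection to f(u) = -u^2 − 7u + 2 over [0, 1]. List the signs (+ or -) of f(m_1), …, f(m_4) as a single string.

u = 0.5 gives f = -1.75, negative; keep [0, 0.5]
u = 0.25 gives f = 0.1875, positive; keep [0.25, 0.5]
u = 0.375 gives f = -0.765625, negative; keep [0.25, 0.375]
u = 0.3125 gives f = -0.2852, negative; keep [0.25, 0.3125]

-+--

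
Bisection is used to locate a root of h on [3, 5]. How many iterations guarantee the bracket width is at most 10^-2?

8

Width after n steps is 2/2^n. Need 2^n ≥ 2/10^-2 = 200.
2^7 = 128 < 200 ≤ 2^8 = 256, so n = 8.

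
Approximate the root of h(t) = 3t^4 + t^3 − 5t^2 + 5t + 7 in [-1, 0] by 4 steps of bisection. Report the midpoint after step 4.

h(-0.5) = 3.3125 > 0, so the root lies in [-1, -0.5]
h(-0.75) = 0.964844 > 0, so the root lies in [-1, -0.75]
h(-0.875) = -0.114502 < 0, so the root lies in [-0.875, -0.75]
h(-0.8125) = 0.4078 > 0, so the root lies in [-0.875, -0.8125]

-0.8125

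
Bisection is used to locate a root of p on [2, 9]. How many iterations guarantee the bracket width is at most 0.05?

Width after n steps is 7/2^n. Need 2^n ≥ 7/0.05 = 140.
2^7 = 128 < 140 ≤ 2^8 = 256, so n = 8.

8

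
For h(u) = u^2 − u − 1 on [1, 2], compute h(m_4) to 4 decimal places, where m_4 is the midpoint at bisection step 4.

-0.1211

midpoint 1.5: h = -0.25 < 0 → [1.5, 2]
midpoint 1.75: h = 0.3125 > 0 → [1.5, 1.75]
midpoint 1.625: h = 0.015625 > 0 → [1.5, 1.625]
midpoint 1.5625: h = -0.1211 < 0 → [1.5625, 1.625]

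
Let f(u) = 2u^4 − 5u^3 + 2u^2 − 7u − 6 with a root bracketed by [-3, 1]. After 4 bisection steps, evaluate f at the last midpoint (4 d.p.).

m = -1, f(m) = 10 (+); new bracket [-1, 1]
m = 0, f(m) = -6 (−); new bracket [-1, 0]
m = -0.5, f(m) = -1.25 (−); new bracket [-1, -0.5]
m = -0.75, f(m) = 3.1172 (+); new bracket [-0.75, -0.5]

3.1172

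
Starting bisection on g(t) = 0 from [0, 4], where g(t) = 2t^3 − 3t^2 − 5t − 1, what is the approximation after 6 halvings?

m = 2, g(m) = -7 (−); new bracket [2, 4]
m = 3, g(m) = 11 (+); new bracket [2, 3]
m = 2.5, g(m) = -1 (−); new bracket [2.5, 3]
m = 2.75, g(m) = 4.1562 (+); new bracket [2.5, 2.75]
m = 2.625, g(m) = 1.3789 (+); new bracket [2.5, 2.625]
m = 2.5625, g(m) = 0.1411 (+); new bracket [2.5, 2.5625]

2.5625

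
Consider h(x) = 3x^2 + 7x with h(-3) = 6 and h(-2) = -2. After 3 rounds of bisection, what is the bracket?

h(-2.5) = 1.25 > 0, so the root lies in [-2.5, -2]
h(-2.25) = -0.5625 < 0, so the root lies in [-2.5, -2.25]
h(-2.375) = 0.296875 > 0, so the root lies in [-2.375, -2.25]

[-2.375, -2.25]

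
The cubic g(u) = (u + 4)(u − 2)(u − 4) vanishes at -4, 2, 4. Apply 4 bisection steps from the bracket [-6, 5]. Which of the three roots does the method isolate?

-4

m = -0.5, g(m) = 39.375 (+); new bracket [-6, -0.5]
m = -3.25, g(m) = 28.546875 (+); new bracket [-6, -3.25]
m = -4.625, g(m) = -35.712891 (−); new bracket [-4.625, -3.25]
m = -3.9375, g(m) = 2.9456 (+); new bracket [-4.625, -3.9375]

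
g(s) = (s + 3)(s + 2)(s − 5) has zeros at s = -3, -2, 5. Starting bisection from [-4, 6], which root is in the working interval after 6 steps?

m = 1, g(m) = -48 (−); new bracket [1, 6]
m = 3.5, g(m) = -53.625 (−); new bracket [3.5, 6]
m = 4.75, g(m) = -13.078125 (−); new bracket [4.75, 6]
m = 5.375, g(m) = 23.1621 (+); new bracket [4.75, 5.375]
m = 5.0625, g(m) = 3.5588 (+); new bracket [4.75, 5.0625]
m = 4.90625, g(m) = -5.119 (−); new bracket [4.90625, 5.0625]

5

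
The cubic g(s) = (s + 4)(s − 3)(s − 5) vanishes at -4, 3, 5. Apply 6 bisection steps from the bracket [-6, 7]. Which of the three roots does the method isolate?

s = 0.5 gives g = 50.625, positive; keep [-6, 0.5]
s = -2.75 gives g = 55.703125, positive; keep [-6, -2.75]
s = -4.375 gives g = -25.927734, negative; keep [-4.375, -2.75]
s = -3.5625 gives g = 24.5837, positive; keep [-4.375, -3.5625]
s = -3.96875 gives g = 1.9532, positive; keep [-4.375, -3.96875]
s = -4.171875 gives g = -11.3059, negative; keep [-4.171875, -3.96875]

-4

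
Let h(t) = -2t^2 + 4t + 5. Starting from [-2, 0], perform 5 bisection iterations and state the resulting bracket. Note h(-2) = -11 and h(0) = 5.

midpoint -1: h = -1 < 0 → [-1, 0]
midpoint -0.5: h = 2.5 > 0 → [-1, -0.5]
midpoint -0.75: h = 0.875 > 0 → [-1, -0.75]
midpoint -0.875: h = -0.0312 < 0 → [-0.875, -0.75]
midpoint -0.8125: h = 0.4297 > 0 → [-0.875, -0.8125]

[-0.875, -0.8125]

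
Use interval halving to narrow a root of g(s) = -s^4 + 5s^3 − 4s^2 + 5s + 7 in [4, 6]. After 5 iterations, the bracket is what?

g(5) = -68 < 0, so the root lies in [4, 5]
g(4.5) = -5.9375 < 0, so the root lies in [4, 4.5]
g(4.25) = 13.574219 > 0, so the root lies in [4.25, 4.5]
g(4.375) = 4.6501 > 0, so the root lies in [4.375, 4.5]
g(4.4375) = -0.4265 < 0, so the root lies in [4.375, 4.4375]

[4.375, 4.4375]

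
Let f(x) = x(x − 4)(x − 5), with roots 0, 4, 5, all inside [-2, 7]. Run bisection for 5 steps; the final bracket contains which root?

0

m = 2.5, f(m) = 9.375 (+); new bracket [-2, 2.5]
m = 0.25, f(m) = 4.453125 (+); new bracket [-2, 0.25]
m = -0.875, f(m) = -25.060547 (−); new bracket [-0.875, 0.25]
m = -0.3125, f(m) = -7.1594 (−); new bracket [-0.3125, 0.25]
m = -0.03125, f(m) = -0.6338 (−); new bracket [-0.03125, 0.25]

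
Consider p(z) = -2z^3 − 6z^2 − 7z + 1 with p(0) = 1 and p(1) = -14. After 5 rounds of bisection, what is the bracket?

p(0.5) = -4.25 < 0, so the root lies in [0, 0.5]
p(0.25) = -1.15625 < 0, so the root lies in [0, 0.25]
p(0.125) = 0.027344 > 0, so the root lies in [0.125, 0.25]
p(0.1875) = -0.5366 < 0, so the root lies in [0.125, 0.1875]
p(0.15625) = -0.2479 < 0, so the root lies in [0.125, 0.15625]

[0.125, 0.15625]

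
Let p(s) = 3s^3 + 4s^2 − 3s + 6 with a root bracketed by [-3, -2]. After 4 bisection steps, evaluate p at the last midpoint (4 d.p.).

midpoint -2.5: p = -8.375 < 0 → [-2.5, -2]
midpoint -2.25: p = -1.171875 < 0 → [-2.25, -2]
midpoint -2.125: p = 1.650391 > 0 → [-2.25, -2.125]
midpoint -2.1875: p = 0.3005 > 0 → [-2.25, -2.1875]

0.3005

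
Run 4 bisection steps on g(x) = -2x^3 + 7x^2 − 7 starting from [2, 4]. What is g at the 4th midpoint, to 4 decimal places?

0.3242

midpoint 3: g = 2 > 0 → [3, 4]
midpoint 3.5: g = -7 < 0 → [3, 3.5]
midpoint 3.25: g = -1.71875 < 0 → [3, 3.25]
midpoint 3.125: g = 0.3242 > 0 → [3.125, 3.25]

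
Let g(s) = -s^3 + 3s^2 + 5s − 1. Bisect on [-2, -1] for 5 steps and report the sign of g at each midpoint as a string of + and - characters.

s = -1.5 gives g = 1.625, positive; keep [-1.5, -1]
s = -1.25 gives g = -0.609375, negative; keep [-1.5, -1.25]
s = -1.375 gives g = 0.396484, positive; keep [-1.375, -1.25]
s = -1.3125 gives g = -0.1335, negative; keep [-1.375, -1.3125]
s = -1.34375 gives g = 0.1246, positive; keep [-1.34375, -1.3125]

+-+-+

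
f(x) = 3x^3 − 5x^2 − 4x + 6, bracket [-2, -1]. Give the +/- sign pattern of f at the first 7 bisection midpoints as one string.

---++++

f(-1.5) = -9.375 < 0, so the root lies in [-1.5, -1]
f(-1.25) = -2.671875 < 0, so the root lies in [-1.25, -1]
f(-1.125) = -0.099609 < 0, so the root lies in [-1.125, -1]
f(-1.0625) = 1.0071 > 0, so the root lies in [-1.125, -1.0625]
f(-1.09375) = 0.4682 > 0, so the root lies in [-1.125, -1.09375]
f(-1.109375) = 0.188 > 0, so the root lies in [-1.125, -1.109375]
f(-1.1171875) = 0.0451 > 0, so the root lies in [-1.125, -1.1171875]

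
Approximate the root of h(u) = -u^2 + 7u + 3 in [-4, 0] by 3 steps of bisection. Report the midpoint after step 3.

midpoint -2: h = -15 < 0 → [-2, 0]
midpoint -1: h = -5 < 0 → [-1, 0]
midpoint -0.5: h = -0.75 < 0 → [-0.5, 0]

-0.5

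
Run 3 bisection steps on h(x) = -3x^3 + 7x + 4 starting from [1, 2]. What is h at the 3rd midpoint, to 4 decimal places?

-2.6504

h(1.5) = 4.375 > 0, so the root lies in [1.5, 2]
h(1.75) = 0.171875 > 0, so the root lies in [1.75, 2]
h(1.875) = -2.650391 < 0, so the root lies in [1.75, 1.875]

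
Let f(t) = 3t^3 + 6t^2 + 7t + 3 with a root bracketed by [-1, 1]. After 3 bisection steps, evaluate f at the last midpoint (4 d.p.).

f(0) = 3 > 0, so the root lies in [-1, 0]
f(-0.5) = 0.625 > 0, so the root lies in [-1, -0.5]
f(-0.75) = -0.140625 < 0, so the root lies in [-0.75, -0.5]

-0.1406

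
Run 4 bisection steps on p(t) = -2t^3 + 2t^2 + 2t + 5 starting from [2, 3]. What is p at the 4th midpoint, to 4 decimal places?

0.0854

t = 2.5 gives p = -8.75, negative; keep [2, 2.5]
t = 2.25 gives p = -3.15625, negative; keep [2, 2.25]
t = 2.125 gives p = -0.910156, negative; keep [2, 2.125]
t = 2.0625 gives p = 0.0854, positive; keep [2.0625, 2.125]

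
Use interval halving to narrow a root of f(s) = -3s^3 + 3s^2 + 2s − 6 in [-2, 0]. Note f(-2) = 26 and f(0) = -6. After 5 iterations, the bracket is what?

[-1.1875, -1.125]

midpoint -1: f = -2 < 0 → [-2, -1]
midpoint -1.5: f = 7.875 > 0 → [-1.5, -1]
midpoint -1.25: f = 2.046875 > 0 → [-1.25, -1]
midpoint -1.125: f = -0.1816 < 0 → [-1.25, -1.125]
midpoint -1.1875: f = 0.8792 > 0 → [-1.1875, -1.125]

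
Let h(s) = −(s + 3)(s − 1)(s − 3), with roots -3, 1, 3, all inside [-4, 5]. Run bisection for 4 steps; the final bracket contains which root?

-3

midpoint 0.5: h = -4.375 < 0 → [-4, 0.5]
midpoint -1.75: h = -16.328125 < 0 → [-4, -1.75]
midpoint -2.875: h = -2.845703 < 0 → [-4, -2.875]
midpoint -3.4375: h = 12.4978 > 0 → [-3.4375, -2.875]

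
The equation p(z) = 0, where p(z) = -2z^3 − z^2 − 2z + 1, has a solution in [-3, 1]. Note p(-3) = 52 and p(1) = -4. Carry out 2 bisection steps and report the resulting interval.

[0, 1]

z = -1 gives p = 4, positive; keep [-1, 1]
z = 0 gives p = 1, positive; keep [0, 1]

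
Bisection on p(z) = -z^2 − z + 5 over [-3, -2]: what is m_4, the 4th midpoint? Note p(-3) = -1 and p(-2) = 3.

-2.8125

p(-2.5) = 1.25 > 0, so the root lies in [-3, -2.5]
p(-2.75) = 0.1875 > 0, so the root lies in [-3, -2.75]
p(-2.875) = -0.390625 < 0, so the root lies in [-2.875, -2.75]
p(-2.8125) = -0.0977 < 0, so the root lies in [-2.8125, -2.75]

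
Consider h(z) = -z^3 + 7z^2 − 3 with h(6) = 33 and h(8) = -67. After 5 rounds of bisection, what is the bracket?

midpoint 7: h = -3 < 0 → [6, 7]
midpoint 6.5: h = 18.125 > 0 → [6.5, 7]
midpoint 6.75: h = 8.390625 > 0 → [6.75, 7]
midpoint 6.875: h = 2.9082 > 0 → [6.875, 7]
midpoint 6.9375: h = 0.0081 > 0 → [6.9375, 7]

[6.9375, 7]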